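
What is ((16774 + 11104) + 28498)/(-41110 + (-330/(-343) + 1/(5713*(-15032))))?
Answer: -553538859967296/403637185575581 ≈ -1.3714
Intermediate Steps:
((16774 + 11104) + 28498)/(-41110 + (-330/(-343) + 1/(5713*(-15032)))) = (27878 + 28498)/(-41110 + (-330*(-1/343) + (1/5713)*(-1/15032))) = 56376/(-41110 + (330/343 - 1/85877816)) = 56376/(-41110 + 28339678937/29456090888) = 56376/(-1210911556726743/29456090888) = 56376*(-29456090888/1210911556726743) = -553538859967296/403637185575581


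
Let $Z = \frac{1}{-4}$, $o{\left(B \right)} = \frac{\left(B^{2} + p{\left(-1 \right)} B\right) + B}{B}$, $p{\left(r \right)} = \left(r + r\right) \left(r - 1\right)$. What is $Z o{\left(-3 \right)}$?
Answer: $- \frac{1}{2} \approx -0.5$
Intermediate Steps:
$p{\left(r \right)} = 2 r \left(-1 + r\right)$
$o{\left(B \right)} = \frac{B^{2} + 5 B}{B}$ ($o{\left(B \right)} = \frac{\left(B^{2} + 2 \left(-1\right) \left(-1 - 1\right) B\right) + B}{B} = \frac{\left(B^{2} + 2 \left(-1\right) \left(-2\right) B\right) + B}{B} = \frac{\left(B^{2} + 4 B\right) + B}{B} = \frac{B^{2} + 5 B}{B}$)
$Z = - \frac{1}{4} \approx -0.25$
$Z o{\left(-3 \right)} = - \frac{5 - 3}{4} = \left(- \frac{1}{4}\right) 2 = - \frac{1}{2}$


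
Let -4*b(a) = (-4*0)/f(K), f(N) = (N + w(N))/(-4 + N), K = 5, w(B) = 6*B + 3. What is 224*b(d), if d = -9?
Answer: 0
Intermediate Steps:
w(B) = 3 + 6*B
f(N) = (3 + 7*N)/(-4 + N) (f(N) = (N + (3 + 6*N))/(-4 + N) = (3 + 7*N)/(-4 + N))
b(a) = 0 (b(a) = -(-4*0)/(4*((3 + 7*5)/(-4 + 5))) = -0/((3 + 35)/1) = -0/(1*38) = -0/38 = -¼*0 = 0)
224*b(d) = 224*0 = 0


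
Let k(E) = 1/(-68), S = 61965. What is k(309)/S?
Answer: -1/4213620 ≈ -2.3733e-7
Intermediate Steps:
k(E) = -1/68
k(309)/S = -1/68/61965 = -1/68*1/61965 = -1/4213620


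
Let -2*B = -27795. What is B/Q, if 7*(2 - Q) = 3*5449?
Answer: -194565/32666 ≈ -5.9562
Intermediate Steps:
B = 27795/2 (B = -1/2*(-27795) = 27795/2 ≈ 13898.)
Q = -16333/7 (Q = 2 - 3*5449/7 = 2 - 1/7*16347 = 2 - 16347/7 = -16333/7 ≈ -2333.3)
B/Q = 27795/(2*(-16333/7)) = (27795/2)*(-7/16333) = -194565/32666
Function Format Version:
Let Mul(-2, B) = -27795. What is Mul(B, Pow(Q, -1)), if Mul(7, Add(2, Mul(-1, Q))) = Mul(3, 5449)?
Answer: Rational(-194565, 32666) ≈ -5.9562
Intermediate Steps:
B = Rational(27795, 2) (B = Mul(Rational(-1, 2), -27795) = Rational(27795, 2) ≈ 13898.)
Q = Rational(-16333, 7) (Q = Add(2, Mul(Rational(-1, 7), Mul(3, 5449))) = Add(2, Mul(Rational(-1, 7), 16347)) = Add(2, Rational(-16347, 7)) = Rational(-16333, 7) ≈ -2333.3)
Mul(B, Pow(Q, -1)) = Mul(Rational(27795, 2), Pow(Rational(-16333, 7), -1)) = Mul(Rational(27795, 2), Rational(-7, 16333)) = Rational(-194565, 32666)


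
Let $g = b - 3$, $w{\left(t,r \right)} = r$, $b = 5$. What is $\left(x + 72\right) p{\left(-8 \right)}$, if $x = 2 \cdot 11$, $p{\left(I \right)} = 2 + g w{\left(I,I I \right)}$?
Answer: $12220$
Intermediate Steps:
$g = 2$ ($g = 5 - 3 = 2$)
$p{\left(I \right)} = 2 + 2 I^{2}$ ($p{\left(I \right)} = 2 + 2 I I = 2 + 2 I^{2}$)
$x = 22$
$\left(x + 72\right) p{\left(-8 \right)} = \left(22 + 72\right) \left(2 + 2 \left(-8\right)^{2}\right) = 94 \left(2 + 2 \cdot 64\right) = 94 \left(2 + 128\right) = 94 \cdot 130 = 12220$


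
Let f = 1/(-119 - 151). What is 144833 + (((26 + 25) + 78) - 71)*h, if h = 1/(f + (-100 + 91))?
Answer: 352073363/2431 ≈ 1.4483e+5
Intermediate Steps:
f = -1/270 (f = 1/(-270) = -1/270 ≈ -0.0037037)
h = -270/2431 (h = 1/(-1/270 + (-100 + 91)) = 1/(-1/270 - 9) = 1/(-2431/270) = -270/2431 ≈ -0.11107)
144833 + (((26 + 25) + 78) - 71)*h = 144833 + (((26 + 25) + 78) - 71)*(-270/2431) = 144833 + ((51 + 78) - 71)*(-270/2431) = 144833 + (129 - 71)*(-270/2431) = 144833 + 58*(-270/2431) = 144833 - 15660/2431 = 352073363/2431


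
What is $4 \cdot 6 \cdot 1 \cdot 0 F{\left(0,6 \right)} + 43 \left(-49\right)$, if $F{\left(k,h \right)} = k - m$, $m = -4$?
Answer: $-2107$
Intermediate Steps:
$F{\left(k,h \right)} = 4 + k$ ($F{\left(k,h \right)} = k - -4 = k + 4 = 4 + k$)
$4 \cdot 6 \cdot 1 \cdot 0 F{\left(0,6 \right)} + 43 \left(-49\right) = 4 \cdot 6 \cdot 1 \cdot 0 \left(4 + 0\right) + 43 \left(-49\right) = 4 \cdot 6 \cdot 0 \cdot 4 - 2107 = 4 \cdot 0 \cdot 4 - 2107 = 0 \cdot 4 - 2107 = 0 - 2107 = -2107$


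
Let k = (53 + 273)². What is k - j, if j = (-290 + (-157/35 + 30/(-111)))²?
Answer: 32525748219/1677025 ≈ 19395.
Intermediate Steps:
k = 106276 (k = 326² = 106276)
j = 145701760681/1677025 (j = (-290 + (-157*1/35 + 30*(-1/111)))² = (-290 + (-157/35 - 10/37))² = (-290 - 6159/1295)² = (-381709/1295)² = 145701760681/1677025 ≈ 86881.)
k - j = 106276 - 1*145701760681/1677025 = 106276 - 145701760681/1677025 = 32525748219/1677025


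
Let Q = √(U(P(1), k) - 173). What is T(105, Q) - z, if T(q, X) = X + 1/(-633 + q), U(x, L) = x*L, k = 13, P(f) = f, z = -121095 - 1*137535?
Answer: 136556639/528 + 4*I*√10 ≈ 2.5863e+5 + 12.649*I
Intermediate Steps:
z = -258630 (z = -121095 - 137535 = -258630)
U(x, L) = L*x
Q = 4*I*√10 (Q = √(13*1 - 173) = √(13 - 173) = √(-160) = 4*I*√10 ≈ 12.649*I)
T(105, Q) - z = (1 - 2532*I*√10 + (4*I*√10)*105)/(-633 + 105) - 1*(-258630) = (1 - 2532*I*√10 + 420*I*√10)/(-528) + 258630 = -(1 - 2112*I*√10)/528 + 258630 = (-1/528 + 4*I*√10) + 258630 = 136556639/528 + 4*I*√10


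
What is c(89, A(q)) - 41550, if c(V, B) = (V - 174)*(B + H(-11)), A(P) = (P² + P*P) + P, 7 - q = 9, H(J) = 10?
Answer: -42910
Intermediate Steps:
q = -2 (q = 7 - 1*9 = 7 - 9 = -2)
A(P) = P + 2*P² (A(P) = (P² + P²) + P = 2*P² + P = P + 2*P²)
c(V, B) = (-174 + V)*(10 + B) (c(V, B) = (V - 174)*(B + 10) = (-174 + V)*(10 + B))
c(89, A(q)) - 41550 = (-1740 - (-348)*(1 + 2*(-2)) + 10*89 - 2*(1 + 2*(-2))*89) - 41550 = (-1740 - (-348)*(1 - 4) + 890 - 2*(1 - 4)*89) - 41550 = (-1740 - (-348)*(-3) + 890 - 2*(-3)*89) - 41550 = (-1740 - 174*6 + 890 + 6*89) - 41550 = (-1740 - 1044 + 890 + 534) - 41550 = -1360 - 41550 = -42910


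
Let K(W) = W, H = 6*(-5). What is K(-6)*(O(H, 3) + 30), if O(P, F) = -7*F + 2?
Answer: -66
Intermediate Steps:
H = -30
O(P, F) = 2 - 7*F
K(-6)*(O(H, 3) + 30) = -6*((2 - 7*3) + 30) = -6*((2 - 21) + 30) = -6*(-19 + 30) = -6*11 = -66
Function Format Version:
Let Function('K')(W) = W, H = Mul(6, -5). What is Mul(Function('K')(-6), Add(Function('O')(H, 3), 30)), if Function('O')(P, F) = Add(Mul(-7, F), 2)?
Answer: -66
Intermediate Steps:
H = -30
Function('O')(P, F) = Add(2, Mul(-7, F))
Mul(Function('K')(-6), Add(Function('O')(H, 3), 30)) = Mul(-6, Add(Add(2, Mul(-7, 3)), 30)) = Mul(-6, Add(Add(2, -21), 30)) = Mul(-6, Add(-19, 30)) = Mul(-6, 11) = -66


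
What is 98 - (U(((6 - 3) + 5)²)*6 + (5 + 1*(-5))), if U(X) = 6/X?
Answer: 1559/16 ≈ 97.438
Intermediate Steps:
98 - (U(((6 - 3) + 5)²)*6 + (5 + 1*(-5))) = 98 - ((6/(((6 - 3) + 5)²))*6 + (5 + 1*(-5))) = 98 - ((6/((3 + 5)²))*6 + (5 - 5)) = 98 - ((6/(8²))*6 + 0) = 98 - ((6/64)*6 + 0) = 98 - ((6*(1/64))*6 + 0) = 98 - ((3/32)*6 + 0) = 98 - (9/16 + 0) = 98 - 1*9/16 = 98 - 9/16 = 1559/16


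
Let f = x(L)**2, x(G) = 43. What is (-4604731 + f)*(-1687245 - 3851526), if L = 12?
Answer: 25494309338022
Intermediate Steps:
f = 1849 (f = 43**2 = 1849)
(-4604731 + f)*(-1687245 - 3851526) = (-4604731 + 1849)*(-1687245 - 3851526) = -4602882*(-5538771) = 25494309338022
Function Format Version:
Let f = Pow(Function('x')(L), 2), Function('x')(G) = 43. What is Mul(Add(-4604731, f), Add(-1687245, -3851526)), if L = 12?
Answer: 25494309338022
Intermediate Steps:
f = 1849 (f = Pow(43, 2) = 1849)
Mul(Add(-4604731, f), Add(-1687245, -3851526)) = Mul(Add(-4604731, 1849), Add(-1687245, -3851526)) = Mul(-4602882, -5538771) = 25494309338022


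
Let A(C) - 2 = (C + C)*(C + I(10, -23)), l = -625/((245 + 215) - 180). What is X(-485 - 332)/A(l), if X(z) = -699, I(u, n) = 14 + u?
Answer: 1096032/149239 ≈ 7.3441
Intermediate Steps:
l = -125/56 (l = -625/(460 - 180) = -625/280 = -625*1/280 = -125/56 ≈ -2.2321)
A(C) = 2 + 2*C*(24 + C) (A(C) = 2 + (C + C)*(C + (14 + 10)) = 2 + (2*C)*(C + 24) = 2 + (2*C)*(24 + C) = 2 + 2*C*(24 + C))
X(-485 - 332)/A(l) = -699/(2 + 2*(-125/56)² + 48*(-125/56)) = -699/(2 + 2*(15625/3136) - 750/7) = -699/(2 + 15625/1568 - 750/7) = -699/(-149239/1568) = -699*(-1568/149239) = 1096032/149239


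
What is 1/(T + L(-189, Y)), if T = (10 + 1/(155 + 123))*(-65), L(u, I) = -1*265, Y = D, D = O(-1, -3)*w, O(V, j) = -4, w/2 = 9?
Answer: -278/254435 ≈ -0.0010926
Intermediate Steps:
w = 18 (w = 2*9 = 18)
D = -72 (D = -4*18 = -72)
Y = -72
L(u, I) = -265
T = -180765/278 (T = (10 + 1/278)*(-65) = (2781/278)*(-65) = -180765/278 ≈ -650.23)
1/(T + L(-189, Y)) = 1/(-180765/278 - 265) = 1/(-254435/278) = -278/254435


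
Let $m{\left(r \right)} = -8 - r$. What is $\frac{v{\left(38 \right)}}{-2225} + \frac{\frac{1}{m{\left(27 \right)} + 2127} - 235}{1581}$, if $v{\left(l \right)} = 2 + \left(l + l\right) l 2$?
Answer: $- \frac{6734769977}{2453026900} \approx -2.7455$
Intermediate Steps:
$v{\left(l \right)} = 2 + 4 l^{2}$ ($v{\left(l \right)} = 2 + 2 l l 2 = 2 + 2 l^{2} \cdot 2 = 2 + 4 l^{2}$)
$\frac{v{\left(38 \right)}}{-2225} + \frac{\frac{1}{m{\left(27 \right)} + 2127} - 235}{1581} = \frac{2 + 4 \cdot 38^{2}}{-2225} + \frac{\frac{1}{\left(-8 - 27\right) + 2127} - 235}{1581} = \left(2 + 4 \cdot 1444\right) \left(- \frac{1}{2225}\right) + \left(\frac{1}{\left(-8 - 27\right) + 2127} - 235\right) \frac{1}{1581} = \left(2 + 5776\right) \left(- \frac{1}{2225}\right) + \left(\frac{1}{-35 + 2127} - 235\right) \frac{1}{1581} = 5778 \left(- \frac{1}{2225}\right) + \left(\frac{1}{2092} - 235\right) \frac{1}{1581} = - \frac{5778}{2225} + \left(\frac{1}{2092} - 235\right) \frac{1}{1581} = - \frac{5778}{2225} - \frac{163873}{1102484} = - \frac{6734769977}{2453026900}$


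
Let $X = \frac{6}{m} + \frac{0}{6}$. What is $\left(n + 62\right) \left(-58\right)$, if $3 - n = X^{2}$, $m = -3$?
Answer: $-3538$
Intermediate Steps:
$X = -2$ ($X = \frac{6}{-3} + \frac{0}{6} = 6 \left(- \frac{1}{3}\right) + 0 \cdot \frac{1}{6} = -2 + 0 = -2$)
$n = -1$ ($n = 3 - \left(-2\right)^{2} = 3 - 4 = -1$)
$\left(n + 62\right) \left(-58\right) = \left(-1 + 62\right) \left(-58\right) = 61 \left(-58\right) = -3538$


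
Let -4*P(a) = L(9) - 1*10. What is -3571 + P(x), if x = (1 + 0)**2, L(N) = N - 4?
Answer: -14279/4 ≈ -3569.8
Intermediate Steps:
L(N) = -4 + N
x = 1 (x = 1**2 = 1)
P(a) = 5/4 (P(a) = -((-4 + 9) - 1*10)/4 = -(5 - 10)/4 = -1/4*(-5) = 5/4)
-3571 + P(x) = -3571 + 5/4 = -14279/4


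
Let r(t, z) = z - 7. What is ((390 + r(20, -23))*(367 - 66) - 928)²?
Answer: 11541634624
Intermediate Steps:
r(t, z) = -7 + z
((390 + r(20, -23))*(367 - 66) - 928)² = ((390 + (-7 - 23))*(367 - 66) - 928)² = ((390 - 30)*301 - 928)² = (360*301 - 928)² = (108360 - 928)² = 107432² = 11541634624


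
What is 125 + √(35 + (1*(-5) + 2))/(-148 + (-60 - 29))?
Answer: 125 - 4*√2/237 ≈ 124.98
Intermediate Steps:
125 + √(35 + (1*(-5) + 2))/(-148 + (-60 - 29)) = 125 + √(35 + (-5 + 2))/(-148 - 89) = 125 + √(35 - 3)/(-237) = 125 - 4*√2/237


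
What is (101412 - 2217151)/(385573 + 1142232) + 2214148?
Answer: 3382784269401/1527805 ≈ 2.2141e+6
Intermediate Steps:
(101412 - 2217151)/(385573 + 1142232) + 2214148 = -2115739/1527805 + 2214148 = 3382784269401/1527805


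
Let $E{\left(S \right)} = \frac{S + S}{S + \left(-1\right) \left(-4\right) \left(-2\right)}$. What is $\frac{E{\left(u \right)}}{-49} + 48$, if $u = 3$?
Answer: $\frac{11766}{245} \approx 48.024$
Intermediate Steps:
$E{\left(S \right)} = \frac{2 S}{-8 + S}$ ($E{\left(S \right)} = \frac{2 S}{S + 4 \left(-2\right)} = \frac{2 S}{S - 8} = \frac{2 S}{-8 + S}$)
$\frac{E{\left(u \right)}}{-49} + 48 = \frac{2 \cdot 3 \frac{1}{-8 + 3}}{-49} + 48 = - \frac{2 \cdot 3 \frac{1}{-5}}{49} + 48 = - \frac{2 \cdot 3 \left(- \frac{1}{5}\right)}{49} + 48 = \left(- \frac{1}{49}\right) \left(- \frac{6}{5}\right) + 48 = \frac{6}{245} + 48 = \frac{11766}{245}$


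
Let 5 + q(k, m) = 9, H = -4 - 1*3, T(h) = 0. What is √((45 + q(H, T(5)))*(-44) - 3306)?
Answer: I*√5462 ≈ 73.905*I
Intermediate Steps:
H = -7 (H = -4 - 3 = -7)
q(k, m) = 4 (q(k, m) = -5 + 9 = 4)
√((45 + q(H, T(5)))*(-44) - 3306) = √((45 + 4)*(-44) - 3306) = √(49*(-44) - 3306) = √(-2156 - 3306) = √(-5462) = I*√5462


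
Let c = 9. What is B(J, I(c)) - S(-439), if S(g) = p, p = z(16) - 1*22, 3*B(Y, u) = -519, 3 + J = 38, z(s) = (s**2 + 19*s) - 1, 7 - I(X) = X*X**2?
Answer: -710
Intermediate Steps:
I(X) = 7 - X**3 (I(X) = 7 - X*X**2 = 7 - X**3)
z(s) = -1 + s**2 + 19*s
J = 35 (J = -3 + 38 = 35)
B(Y, u) = -173 (B(Y, u) = (1/3)*(-519) = -173)
p = 537 (p = (-1 + 16**2 + 19*16) - 1*22 = (-1 + 256 + 304) - 22 = 559 - 22 = 537)
S(g) = 537
B(J, I(c)) - S(-439) = -173 - 1*537 = -173 - 537 = -710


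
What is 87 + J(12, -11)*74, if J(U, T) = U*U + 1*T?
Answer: 9929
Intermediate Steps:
J(U, T) = T + U**2 (J(U, T) = U**2 + T = T + U**2)
87 + J(12, -11)*74 = 87 + (-11 + 12**2)*74 = 87 + (-11 + 144)*74 = 87 + 133*74 = 87 + 9842 = 9929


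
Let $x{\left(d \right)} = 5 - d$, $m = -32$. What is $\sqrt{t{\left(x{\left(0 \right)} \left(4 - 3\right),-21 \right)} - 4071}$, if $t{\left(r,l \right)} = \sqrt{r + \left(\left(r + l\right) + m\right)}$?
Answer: $\sqrt{-4071 + i \sqrt{43}} \approx 0.0514 + 63.804 i$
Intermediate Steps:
$t{\left(r,l \right)} = \sqrt{-32 + l + 2 r}$ ($t{\left(r,l \right)} = \sqrt{r - \left(32 - l - r\right)} = \sqrt{r + \left(-32 + l + r\right)} = \sqrt{-32 + l + 2 r}$)
$\sqrt{t{\left(x{\left(0 \right)} \left(4 - 3\right),-21 \right)} - 4071} = \sqrt{\sqrt{-32 - 21 + 2 \left(5 - 0\right) \left(4 - 3\right)} - 4071} = \sqrt{\sqrt{-32 - 21 + 2 \left(5 + 0\right) 1} - 4071} = \sqrt{\sqrt{-32 - 21 + 2 \cdot 5 \cdot 1} - 4071} = \sqrt{\sqrt{-32 - 21 + 2 \cdot 5} - 4071} = \sqrt{\sqrt{-32 - 21 + 10} - 4071} = \sqrt{\sqrt{-43} - 4071} = \sqrt{i \sqrt{43} - 4071} = \sqrt{-4071 + i \sqrt{43}}$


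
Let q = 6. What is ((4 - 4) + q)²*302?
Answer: 10872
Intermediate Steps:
((4 - 4) + q)²*302 = ((4 - 4) + 6)²*302 = (0 + 6)²*302 = 6²*302 = 36*302 = 10872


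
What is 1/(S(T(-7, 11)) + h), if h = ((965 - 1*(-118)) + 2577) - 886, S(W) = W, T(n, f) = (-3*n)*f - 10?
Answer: 1/2995 ≈ 0.00033389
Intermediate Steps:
T(n, f) = -10 - 3*f*n (T(n, f) = -3*f*n - 10 = -10 - 3*f*n)
h = 2774 (h = ((965 + 118) + 2577) - 886 = (1083 + 2577) - 886 = 3660 - 886 = 2774)
1/(S(T(-7, 11)) + h) = 1/((-10 - 3*11*(-7)) + 2774) = 1/((-10 + 231) + 2774) = 1/(221 + 2774) = 1/2995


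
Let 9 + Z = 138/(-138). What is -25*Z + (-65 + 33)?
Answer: 218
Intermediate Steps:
Z = -10 (Z = -9 + 138/(-138) = -9 + 138*(-1/138) = -9 - 1 = -10)
-25*Z + (-65 + 33) = -25*(-10) + (-65 + 33) = 250 - 32 = 218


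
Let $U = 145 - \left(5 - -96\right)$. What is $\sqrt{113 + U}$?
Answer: $\sqrt{157} \approx 12.53$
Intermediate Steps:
$U = 44$ ($U = 145 - \left(5 + 96\right) = 145 - 101 = 44$)
$\sqrt{113 + U} = \sqrt{113 + 44} = \sqrt{157}$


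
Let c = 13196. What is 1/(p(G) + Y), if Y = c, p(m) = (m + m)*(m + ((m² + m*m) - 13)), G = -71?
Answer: -1/1406520 ≈ -7.1097e-7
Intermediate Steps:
p(m) = 2*m*(-13 + m + 2*m²) (p(m) = (2*m)*(m + ((m² + m²) - 13)) = (2*m)*(m + (2*m² - 13)) = (2*m)*(m + (-13 + 2*m²)) = (2*m)*(-13 + m + 2*m²) = 2*m*(-13 + m + 2*m²))
Y = 13196
1/(p(G) + Y) = 1/(2*(-71)*(-13 - 71 + 2*(-71)²) + 13196) = 1/(2*(-71)*(-13 - 71 + 2*5041) + 13196) = 1/(2*(-71)*(-13 - 71 + 10082) + 13196) = 1/(2*(-71)*9998 + 13196) = 1/(-1419716 + 13196) = 1/(-1406520) = -1/1406520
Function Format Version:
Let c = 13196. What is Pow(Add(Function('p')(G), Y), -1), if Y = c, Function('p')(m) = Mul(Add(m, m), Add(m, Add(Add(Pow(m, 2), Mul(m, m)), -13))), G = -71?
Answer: Rational(-1, 1406520) ≈ -7.1097e-7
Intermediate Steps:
Function('p')(m) = Mul(2, m, Add(-13, m, Mul(2, Pow(m, 2)))) (Function('p')(m) = Mul(Mul(2, m), Add(m, Add(Add(Pow(m, 2), Pow(m, 2)), -13))) = Mul(Mul(2, m), Add(m, Add(Mul(2, Pow(m, 2)), -13))) = Mul(Mul(2, m), Add(m, Add(-13, Mul(2, Pow(m, 2))))) = Mul(Mul(2, m), Add(-13, m, Mul(2, Pow(m, 2)))) = Mul(2, m, Add(-13, m, Mul(2, Pow(m, 2)))))
Y = 13196
Pow(Add(Function('p')(G), Y), -1) = Pow(Add(Mul(2, -71, Add(-13, -71, Mul(2, Pow(-71, 2)))), 13196), -1) = Pow(Add(Mul(2, -71, Add(-13, -71, Mul(2, 5041))), 13196), -1) = Pow(Add(Mul(2, -71, Add(-13, -71, 10082)), 13196), -1) = Pow(Add(Mul(2, -71, 9998), 13196), -1) = Pow(Add(-1419716, 13196), -1) = Pow(-1406520, -1) = Rational(-1, 1406520)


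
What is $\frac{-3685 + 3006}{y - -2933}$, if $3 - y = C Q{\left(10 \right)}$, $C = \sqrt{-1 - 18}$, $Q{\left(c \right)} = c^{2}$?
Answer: $- \frac{249193}{1101262} - \frac{16975 i \sqrt{19}}{2202524} \approx -0.22628 - 0.033594 i$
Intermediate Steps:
$C = i \sqrt{19}$ ($C = \sqrt{-19} = i \sqrt{19} \approx 4.3589 i$)
$y = 3 - 100 i \sqrt{19}$ ($y = 3 - i \sqrt{19} \cdot 10^{2} = 3 - i \sqrt{19} \cdot 100 = 3 - 100 i \sqrt{19} \approx 3.0 - 435.89 i$)
$\frac{-3685 + 3006}{y - -2933} = \frac{-3685 + 3006}{\left(3 - 100 i \sqrt{19}\right) - -2933} = - \frac{679}{\left(3 - 100 i \sqrt{19}\right) + 2933} = - \frac{679}{2936 - 100 i \sqrt{19}}$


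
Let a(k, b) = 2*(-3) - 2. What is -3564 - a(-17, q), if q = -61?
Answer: -3556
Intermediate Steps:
a(k, b) = -8 (a(k, b) = -6 - 2 = -8)
-3564 - a(-17, q) = -3564 - 1*(-8) = -3564 + 8 = -3556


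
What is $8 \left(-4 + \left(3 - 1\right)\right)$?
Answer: $-16$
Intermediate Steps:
$8 \left(-4 + \left(3 - 1\right)\right) = 8 \left(-4 + 2\right) = 8 \left(-2\right) = -16$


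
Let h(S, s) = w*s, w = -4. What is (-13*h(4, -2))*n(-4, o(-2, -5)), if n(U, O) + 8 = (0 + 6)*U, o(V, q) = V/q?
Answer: 3328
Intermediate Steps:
h(S, s) = -4*s
n(U, O) = -8 + 6*U (n(U, O) = -8 + (0 + 6)*U = -8 + 6*U)
(-13*h(4, -2))*n(-4, o(-2, -5)) = (-(-52)*(-2))*(-8 + 6*(-4)) = (-13*8)*(-8 - 24) = -104*(-32) = 3328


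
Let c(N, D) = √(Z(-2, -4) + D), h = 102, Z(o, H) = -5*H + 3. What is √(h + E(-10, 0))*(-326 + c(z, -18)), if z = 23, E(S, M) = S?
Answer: 2*√23*(-326 + √5) ≈ -3105.4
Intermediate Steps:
Z(o, H) = 3 - 5*H
c(N, D) = √(23 + D) (c(N, D) = √((3 - 5*(-4)) + D) = √((3 + 20) + D) = √(23 + D))
√(h + E(-10, 0))*(-326 + c(z, -18)) = √(102 - 10)*(-326 + √(23 - 18)) = √92*(-326 + √5) = (2*√23)*(-326 + √5) = 2*√23*(-326 + √5)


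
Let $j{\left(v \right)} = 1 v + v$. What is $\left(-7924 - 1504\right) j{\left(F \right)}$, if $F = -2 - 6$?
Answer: $150848$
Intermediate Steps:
$F = -8$ ($F = -2 - 6 = -8$)
$j{\left(v \right)} = 2 v$ ($j{\left(v \right)} = v + v = 2 v$)
$\left(-7924 - 1504\right) j{\left(F \right)} = \left(-7924 - 1504\right) 2 \left(-8\right) = \left(-9428\right) \left(-16\right) = 150848$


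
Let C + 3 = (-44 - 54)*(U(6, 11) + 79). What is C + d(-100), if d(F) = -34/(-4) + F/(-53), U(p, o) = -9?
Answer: -726377/106 ≈ -6852.6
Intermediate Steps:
d(F) = 17/2 - F/53 (d(F) = -34*(-¼) + F*(-1/53) = 17/2 - F/53)
C = -6863 (C = -3 + (-44 - 54)*(-9 + 79) = -3 - 98*70 = -3 - 6860 = -6863)
C + d(-100) = -6863 + (17/2 - 1/53*(-100)) = -6863 + (17/2 + 100/53) = -6863 + 1101/106 = -726377/106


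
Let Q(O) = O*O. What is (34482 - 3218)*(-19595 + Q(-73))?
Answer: -446012224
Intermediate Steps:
Q(O) = O**2
(34482 - 3218)*(-19595 + Q(-73)) = (34482 - 3218)*(-19595 + (-73)**2) = 31264*(-19595 + 5329) = 31264*(-14266) = -446012224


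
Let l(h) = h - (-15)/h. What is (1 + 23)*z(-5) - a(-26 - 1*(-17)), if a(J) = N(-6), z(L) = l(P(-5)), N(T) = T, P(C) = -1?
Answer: -378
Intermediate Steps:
l(h) = h + 15/h
z(L) = -16 (z(L) = -1 + 15/(-1) = -1 + 15*(-1) = -1 - 15 = -16)
a(J) = -6
(1 + 23)*z(-5) - a(-26 - 1*(-17)) = (1 + 23)*(-16) - 1*(-6) = 24*(-16) + 6 = -384 + 6 = -378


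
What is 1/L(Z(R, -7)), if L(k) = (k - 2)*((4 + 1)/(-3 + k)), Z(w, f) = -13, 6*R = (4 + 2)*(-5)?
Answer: 16/75 ≈ 0.21333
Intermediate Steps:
R = -5 (R = ((4 + 2)*(-5))/6 = (6*(-5))/6 = (⅙)*(-30) = -5)
L(k) = 5*(-2 + k)/(-3 + k) (L(k) = (-2 + k)*(5/(-3 + k)) = 5*(-2 + k)/(-3 + k))
1/L(Z(R, -7)) = 1/(5*(-2 - 13)/(-3 - 13)) = 1/(5*(-15)/(-16)) = 1/(5*(-1/16)*(-15)) = 1/(75/16) = 16/75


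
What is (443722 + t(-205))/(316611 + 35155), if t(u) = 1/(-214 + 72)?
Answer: 63008523/49950772 ≈ 1.2614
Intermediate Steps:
t(u) = -1/142 (t(u) = 1/(-142) = -1/142)
(443722 + t(-205))/(316611 + 35155) = (443722 - 1/142)/(316611 + 35155) = (63008523/142)/351766 = (63008523/142)*(1/351766) = 63008523/49950772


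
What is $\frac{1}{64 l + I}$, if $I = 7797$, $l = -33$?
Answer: $\frac{1}{5685} \approx 0.0001759$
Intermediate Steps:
$\frac{1}{64 l + I} = \frac{1}{64 \left(-33\right) + 7797} = \frac{1}{-2112 + 7797} = \frac{1}{5685}$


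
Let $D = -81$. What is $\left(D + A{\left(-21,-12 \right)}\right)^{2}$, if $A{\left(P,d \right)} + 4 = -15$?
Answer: $10000$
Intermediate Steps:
$A{\left(P,d \right)} = -19$ ($A{\left(P,d \right)} = -4 - 15 = -19$)
$\left(D + A{\left(-21,-12 \right)}\right)^{2} = \left(-81 - 19\right)^{2} = \left(-100\right)^{2} = 10000$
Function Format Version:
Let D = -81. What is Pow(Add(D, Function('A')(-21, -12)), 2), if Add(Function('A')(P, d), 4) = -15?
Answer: 10000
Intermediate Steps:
Function('A')(P, d) = -19 (Function('A')(P, d) = Add(-4, -15) = -19)
Pow(Add(D, Function('A')(-21, -12)), 2) = Pow(Add(-81, -19), 2) = Pow(-100, 2) = 10000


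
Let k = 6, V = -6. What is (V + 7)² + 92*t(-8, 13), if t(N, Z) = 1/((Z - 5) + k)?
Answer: 53/7 ≈ 7.5714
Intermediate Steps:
t(N, Z) = 1/(1 + Z) (t(N, Z) = 1/((Z - 5) + 6) = 1/((-5 + Z) + 6) = 1/(1 + Z))
(V + 7)² + 92*t(-8, 13) = (-6 + 7)² + 92/(1 + 13) = 1² + 92/14 = 1 + 92*(1/14) = 1 + 46/7 = 53/7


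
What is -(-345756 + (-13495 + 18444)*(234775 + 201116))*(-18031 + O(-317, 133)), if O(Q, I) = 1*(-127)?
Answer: 39164605304874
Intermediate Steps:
O(Q, I) = -127
-(-345756 + (-13495 + 18444)*(234775 + 201116))*(-18031 + O(-317, 133)) = -(-345756 + (-13495 + 18444)*(234775 + 201116))*(-18031 - 127) = -(-345756 + 4949*435891)*(-18158) = -(-345756 + 2157224559)*(-18158) = -2156878803*(-18158) = -1*(-39164605304874) = 39164605304874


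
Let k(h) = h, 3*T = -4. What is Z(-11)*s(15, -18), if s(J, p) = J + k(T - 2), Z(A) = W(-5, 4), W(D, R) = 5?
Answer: 175/3 ≈ 58.333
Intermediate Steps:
T = -4/3 (T = (⅓)*(-4) = -4/3 ≈ -1.3333)
Z(A) = 5
s(J, p) = -10/3 + J (s(J, p) = J + (-4/3 - 2) = J - 10/3 = -10/3 + J)
Z(-11)*s(15, -18) = 5*(-10/3 + 15) = 5*(35/3) = 175/3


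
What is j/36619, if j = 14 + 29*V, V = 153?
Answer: 4451/36619 ≈ 0.12155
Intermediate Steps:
j = 4451 (j = 14 + 29*153 = 14 + 4437 = 4451)
j/36619 = 4451/36619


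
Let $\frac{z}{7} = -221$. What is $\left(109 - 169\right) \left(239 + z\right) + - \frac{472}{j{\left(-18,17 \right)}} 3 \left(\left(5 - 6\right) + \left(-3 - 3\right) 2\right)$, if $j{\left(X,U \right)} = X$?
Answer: $\frac{232372}{3} \approx 77457.0$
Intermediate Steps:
$z = -1547$ ($z = 7 \left(-221\right) = -1547$)
$\left(109 - 169\right) \left(239 + z\right) + - \frac{472}{j{\left(-18,17 \right)}} 3 \left(\left(5 - 6\right) + \left(-3 - 3\right) 2\right) = \left(109 - 169\right) \left(239 - 1547\right) + - \frac{472}{-18} \cdot 3 \left(\left(5 - 6\right) + \left(-3 - 3\right) 2\right) = \left(-60\right) \left(-1308\right) + \left(-472\right) \left(- \frac{1}{18}\right) 3 \left(\left(5 - 6\right) - 12\right) = 78480 + \frac{236 \cdot 3 \left(-1 - 12\right)}{9} = 78480 + \frac{236 \cdot 3 \left(-13\right)}{9} = 78480 + \frac{236}{9} \left(-39\right) = 78480 - \frac{3068}{3} = \frac{232372}{3}$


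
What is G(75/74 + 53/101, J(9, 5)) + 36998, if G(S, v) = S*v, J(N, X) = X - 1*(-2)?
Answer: 276603531/7474 ≈ 37009.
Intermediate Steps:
J(N, X) = 2 + X (J(N, X) = X + 2 = 2 + X)
G(75/74 + 53/101, J(9, 5)) + 36998 = (75/74 + 53/101)*(2 + 5) + 36998 = (75*(1/74) + 53*(1/101))*7 + 36998 = (75/74 + 53/101)*7 + 36998 = (11497/7474)*7 + 36998 = 80479/7474 + 36998 = 276603531/7474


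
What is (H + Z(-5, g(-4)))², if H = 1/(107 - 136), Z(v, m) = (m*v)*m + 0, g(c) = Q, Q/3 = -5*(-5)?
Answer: 665245771876/841 ≈ 7.9102e+8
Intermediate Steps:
Q = 75 (Q = 3*(-5*(-5)) = 3*25 = 75)
g(c) = 75
Z(v, m) = v*m² (Z(v, m) = v*m² + 0 = v*m²)
H = -1/29 (H = 1/(-29) = -1/29 ≈ -0.034483)
(H + Z(-5, g(-4)))² = (-1/29 - 5*75²)² = (-1/29 - 5*5625)² = (-1/29 - 28125)² = (-815626/29)² = 665245771876/841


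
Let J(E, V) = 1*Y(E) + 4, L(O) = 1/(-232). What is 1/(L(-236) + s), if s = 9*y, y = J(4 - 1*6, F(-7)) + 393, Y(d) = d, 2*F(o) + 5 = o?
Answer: 232/824759 ≈ 0.00028129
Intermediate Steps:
F(o) = -5/2 + o/2
L(O) = -1/232
J(E, V) = 4 + E (J(E, V) = 1*E + 4 = E + 4 = 4 + E)
y = 395 (y = (4 + (4 - 1*6)) + 393 = (4 + (4 - 6)) + 393 = (4 - 2) + 393 = 2 + 393 = 395)
s = 3555 (s = 9*395 = 3555)
1/(L(-236) + s) = 1/(-1/232 + 3555) = 1/(824759/232) = 232/824759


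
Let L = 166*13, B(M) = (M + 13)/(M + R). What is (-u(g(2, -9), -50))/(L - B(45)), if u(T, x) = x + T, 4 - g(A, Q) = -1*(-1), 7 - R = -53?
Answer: 4935/226532 ≈ 0.021785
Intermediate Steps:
R = 60 (R = 7 - 1*(-53) = 7 + 53 = 60)
g(A, Q) = 3 (g(A, Q) = 4 - (-1)*(-1) = 4 - 1*1 = 4 - 1 = 3)
u(T, x) = T + x
B(M) = (13 + M)/(60 + M) (B(M) = (M + 13)/(M + 60) = (13 + M)/(60 + M))
L = 2158
(-u(g(2, -9), -50))/(L - B(45)) = (-(3 - 50))/(2158 - (13 + 45)/(60 + 45)) = (-1*(-47))/(2158 - 58/105) = 47/(2158 - 58/105) = 47/(226532/105) = 47*(105/226532) = 4935/226532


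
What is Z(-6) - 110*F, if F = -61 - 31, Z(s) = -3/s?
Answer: 20241/2 ≈ 10121.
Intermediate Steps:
F = -92
Z(-6) - 110*F = -3/(-6) - 110*(-92) = -3*(-⅙) + 10120 = ½ + 10120 = 20241/2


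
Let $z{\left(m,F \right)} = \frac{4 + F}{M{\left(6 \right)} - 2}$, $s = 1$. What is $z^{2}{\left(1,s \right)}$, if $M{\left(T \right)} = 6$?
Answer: $\frac{25}{16} \approx 1.5625$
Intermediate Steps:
$z{\left(m,F \right)} = 1 + \frac{F}{4}$ ($z{\left(m,F \right)} = \frac{4 + F}{6 - 2} = \frac{4 + F}{4} = \left(4 + F\right) \frac{1}{4} = 1 + \frac{F}{4}$)
$z^{2}{\left(1,s \right)} = \left(1 + \frac{1}{4} \cdot 1\right)^{2} = \left(1 + \frac{1}{4}\right)^{2} = \left(\frac{5}{4}\right)^{2} = \frac{25}{16}$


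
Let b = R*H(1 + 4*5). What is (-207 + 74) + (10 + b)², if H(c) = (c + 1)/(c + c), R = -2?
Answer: -23309/441 ≈ -52.855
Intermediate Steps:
H(c) = (1 + c)/(2*c) (H(c) = (1 + c)/((2*c)) = (1 + c)*(1/(2*c)) = (1 + c)/(2*c))
b = -22/21 (b = -(1 + (1 + 4*5))/(1 + 4*5) = -(1 + (1 + 20))/(1 + 20) = -(1 + 21)/21 = -22/21 ≈ -1.0476)
(-207 + 74) + (10 + b)² = (-207 + 74) + (10 - 22/21)² = -133 + (188/21)² = -133 + 35344/441 = -23309/441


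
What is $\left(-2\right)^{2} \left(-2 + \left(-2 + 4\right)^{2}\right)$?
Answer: $8$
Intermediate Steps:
$\left(-2\right)^{2} \left(-2 + \left(-2 + 4\right)^{2}\right) = 4 \left(-2 + 2^{2}\right) = 4 \left(-2 + 4\right) = 4 \cdot 2 = 8$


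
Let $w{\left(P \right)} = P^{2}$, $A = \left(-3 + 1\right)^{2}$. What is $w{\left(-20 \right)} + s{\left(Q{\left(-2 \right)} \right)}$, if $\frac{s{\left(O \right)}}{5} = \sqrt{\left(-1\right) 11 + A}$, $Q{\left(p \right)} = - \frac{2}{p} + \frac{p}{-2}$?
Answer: $400 + 5 i \sqrt{7} \approx 400.0 + 13.229 i$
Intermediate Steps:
$A = 4$ ($A = \left(-2\right)^{2} = 4$)
$Q{\left(p \right)} = - \frac{2}{p} - \frac{p}{2}$ ($Q{\left(p \right)} = - \frac{2}{p} + p \left(- \frac{1}{2}\right) = - \frac{2}{p} - \frac{p}{2}$)
$s{\left(O \right)} = 5 i \sqrt{7}$ ($s{\left(O \right)} = 5 \sqrt{\left(-1\right) 11 + 4} = 5 \sqrt{-11 + 4} = 5 \sqrt{-7} = 5 i \sqrt{7}$)
$w{\left(-20 \right)} + s{\left(Q{\left(-2 \right)} \right)} = \left(-20\right)^{2} + 5 i \sqrt{7} = 400 + 5 i \sqrt{7}$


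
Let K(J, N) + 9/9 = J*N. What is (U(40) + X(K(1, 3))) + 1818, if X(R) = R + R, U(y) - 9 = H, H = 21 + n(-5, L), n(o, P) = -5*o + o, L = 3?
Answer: 1872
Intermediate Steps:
n(o, P) = -4*o
K(J, N) = -1 + J*N
H = 41 (H = 21 - 4*(-5) = 21 + 20 = 41)
U(y) = 50 (U(y) = 9 + 41 = 50)
X(R) = 2*R
(U(40) + X(K(1, 3))) + 1818 = (50 + 2*(-1 + 1*3)) + 1818 = (50 + 2*(-1 + 3)) + 1818 = (50 + 2*2) + 1818 = (50 + 4) + 1818 = 54 + 1818 = 1872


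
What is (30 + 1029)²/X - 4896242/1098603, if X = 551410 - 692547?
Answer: -1923103298197/155053531611 ≈ -12.403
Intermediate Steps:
X = -141137
(30 + 1029)²/X - 4896242/1098603 = (30 + 1029)²/(-141137) - 4896242/1098603 = 1059²*(-1/141137) - 4896242*1/1098603 = 1121481*(-1/141137) - 4896242/1098603 = -1121481/141137 - 4896242/1098603 = -1923103298197/155053531611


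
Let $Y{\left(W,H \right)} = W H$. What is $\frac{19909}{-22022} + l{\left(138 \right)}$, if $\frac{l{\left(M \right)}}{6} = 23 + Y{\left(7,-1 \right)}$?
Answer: $\frac{2094203}{22022} \approx 95.096$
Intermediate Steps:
$Y{\left(W,H \right)} = H W$
$l{\left(M \right)} = 96$ ($l{\left(M \right)} = 6 \left(23 - 7\right) = 6 \cdot 16 = 96$)
$\frac{19909}{-22022} + l{\left(138 \right)} = \frac{19909}{-22022} + 96 = 19909 \left(- \frac{1}{22022}\right) + 96 = - \frac{19909}{22022} + 96 = \frac{2094203}{22022}$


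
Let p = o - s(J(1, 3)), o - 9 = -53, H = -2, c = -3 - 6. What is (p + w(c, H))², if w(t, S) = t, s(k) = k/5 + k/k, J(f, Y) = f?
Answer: 73441/25 ≈ 2937.6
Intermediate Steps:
c = -9
s(k) = 1 + k/5 (s(k) = k*(⅕) + 1 = k/5 + 1 = 1 + k/5)
o = -44 (o = 9 - 53 = -44)
p = -226/5 (p = -44 - (1 + (⅕)*1) = -44 - (1 + ⅕) = -44 - 1*6/5 = -44 - 6/5 = -226/5 ≈ -45.200)
(p + w(c, H))² = (-226/5 - 9)² = (-271/5)² = 73441/25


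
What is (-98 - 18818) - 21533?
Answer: -40449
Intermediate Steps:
(-98 - 18818) - 21533 = -18916 - 21533 = -40449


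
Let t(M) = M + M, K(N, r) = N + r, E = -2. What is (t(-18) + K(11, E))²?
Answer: 729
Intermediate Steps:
t(M) = 2*M
(t(-18) + K(11, E))² = (2*(-18) + (11 - 2))² = (-36 + 9)² = (-27)² = 729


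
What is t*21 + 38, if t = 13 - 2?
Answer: 269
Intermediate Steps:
t = 11
t*21 + 38 = 11*21 + 38 = 231 + 38 = 269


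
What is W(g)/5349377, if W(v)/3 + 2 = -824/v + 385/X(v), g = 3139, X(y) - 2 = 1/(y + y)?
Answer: 22493632068/210853306618471 ≈ 0.00010668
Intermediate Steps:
X(y) = 2 + 1/(2*y) (X(y) = 2 + 1/(y + y) = 2 + 1/(2*y))
W(v) = -6 - 2472/v + 1155/(2 + 1/(2*v)) (W(v) = -6 + 3*(-824/v + 385/(2 + 1/(2*v))) = -6 + (-2472/v + 1155/(2 + 1/(2*v))) = -6 - 2472/v + 1155/(2 + 1/(2*v)))
W(g)/5349377 = (6*(-412 - 1649*3139 + 381*3139²)/(3139*(1 + 4*3139)))/5349377 = (6*(1/3139)*(-412 - 5176211 + 381*9853321)/(1 + 12556))*(1/5349377) = (6*(1/3139)*(-412 - 5176211 + 3754115301)/12557)*(1/5349377) = (6*(1/3139)*(1/12557)*3748938678)*(1/5349377) = (22493632068/39416423)*(1/5349377) = 22493632068/210853306618471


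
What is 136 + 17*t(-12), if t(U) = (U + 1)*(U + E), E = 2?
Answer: 2006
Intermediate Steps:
t(U) = (1 + U)*(2 + U) (t(U) = (U + 1)*(U + 2) = (1 + U)*(2 + U))
136 + 17*t(-12) = 136 + 17*(2 + (-12)**2 + 3*(-12)) = 136 + 17*(2 + 144 - 36) = 136 + 17*110 = 136 + 1870 = 2006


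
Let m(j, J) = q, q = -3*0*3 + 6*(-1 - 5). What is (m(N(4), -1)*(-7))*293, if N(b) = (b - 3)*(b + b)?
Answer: 73836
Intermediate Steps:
N(b) = 2*b*(-3 + b) (N(b) = (-3 + b)*(2*b) = 2*b*(-3 + b))
q = -36 (q = -0*3 + 6*(-6) = -1*0 - 36 = 0 - 36 = -36)
m(j, J) = -36
(m(N(4), -1)*(-7))*293 = -36*(-7)*293 = 252*293 = 73836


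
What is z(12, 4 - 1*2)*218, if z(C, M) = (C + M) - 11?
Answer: 654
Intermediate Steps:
z(C, M) = -11 + C + M
z(12, 4 - 1*2)*218 = (-11 + 12 + (4 - 1*2))*218 = (-11 + 12 + (4 - 2))*218 = (-11 + 12 + 2)*218 = 3*218 = 654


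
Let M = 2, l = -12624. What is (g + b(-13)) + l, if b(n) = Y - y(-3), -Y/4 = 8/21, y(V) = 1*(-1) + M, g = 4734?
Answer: -165743/21 ≈ -7892.5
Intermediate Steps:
y(V) = 1 (y(V) = 1*(-1) + 2 = -1 + 2 = 1)
Y = -32/21 ≈ -1.5238
b(n) = -53/21 (b(n) = -32/21 - 1*1 = -32/21 - 1 = -53/21)
(g + b(-13)) + l = (4734 - 53/21) - 12624 = 99361/21 - 12624 = -165743/21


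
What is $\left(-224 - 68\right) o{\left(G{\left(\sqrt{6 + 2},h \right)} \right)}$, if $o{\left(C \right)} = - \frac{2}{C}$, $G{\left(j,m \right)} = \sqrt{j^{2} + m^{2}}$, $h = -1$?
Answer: $\frac{584}{3} \approx 194.67$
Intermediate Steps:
$\left(-224 - 68\right) o{\left(G{\left(\sqrt{6 + 2},h \right)} \right)} = \left(-224 - 68\right) \left(- \frac{2}{\sqrt{\left(\sqrt{6 + 2}\right)^{2} + \left(-1\right)^{2}}}\right) = - 292 \left(- \frac{2}{\sqrt{\left(\sqrt{8}\right)^{2} + 1}}\right) = - 292 \left(- \frac{2}{\sqrt{\left(2 \sqrt{2}\right)^{2} + 1}}\right) = - 292 \left(- \frac{2}{\sqrt{8 + 1}}\right) = - 292 \left(- \frac{2}{\sqrt{9}}\right) = - 292 \left(- \frac{2}{3}\right) = - 292 \left(\left(-2\right) \frac{1}{3}\right) = \left(-292\right) \left(- \frac{2}{3}\right) = \frac{584}{3}$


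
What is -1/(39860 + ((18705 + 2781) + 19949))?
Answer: -1/81295 ≈ -1.2301e-5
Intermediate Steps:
-1/(39860 + ((18705 + 2781) + 19949)) = -1/(39860 + (21486 + 19949)) = -1/(39860 + 41435) = -1/81295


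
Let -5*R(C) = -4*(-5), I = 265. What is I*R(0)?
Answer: -1060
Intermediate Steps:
R(C) = -4 (R(C) = -(-4)*(-5)/5 = -⅕*20 = -4)
I*R(0) = 265*(-4) = -1060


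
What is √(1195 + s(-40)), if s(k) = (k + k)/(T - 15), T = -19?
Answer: √346035/17 ≈ 34.603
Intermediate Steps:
s(k) = -k/17 (s(k) = (k + k)/(-19 - 15) = (2*k)/(-34) = (2*k)*(-1/34) = -k/17)
√(1195 + s(-40)) = √(1195 - 1/17*(-40)) = √(1195 + 40/17) = √(20355/17) = √346035/17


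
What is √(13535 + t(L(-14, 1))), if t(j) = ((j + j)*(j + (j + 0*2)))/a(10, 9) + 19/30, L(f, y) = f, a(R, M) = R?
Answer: √12252630/30 ≈ 116.68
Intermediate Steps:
t(j) = 19/30 + 2*j²/5 (t(j) = ((j + j)*(j + (j + 0*2)))/10 + 19/30 = ((2*j)*(j + (j + 0)))*(⅒) + 19*(1/30) = ((2*j)*(j + j))*(⅒) + 19/30 = ((2*j)*(2*j))*(⅒) + 19/30 = (4*j²)*(⅒) + 19/30 = 2*j²/5 + 19/30 = 19/30 + 2*j²/5)
√(13535 + t(L(-14, 1))) = √(13535 + (19/30 + (⅖)*(-14)²)) = √(13535 + (19/30 + (⅖)*196)) = √(13535 + (19/30 + 392/5)) = √(13535 + 2371/30) = √(408421/30) = √12252630/30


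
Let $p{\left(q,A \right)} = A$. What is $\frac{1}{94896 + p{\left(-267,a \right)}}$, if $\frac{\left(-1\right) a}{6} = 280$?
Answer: $\frac{1}{93216} \approx 1.0728 \cdot 10^{-5}$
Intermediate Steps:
$a = -1680$ ($a = \left(-6\right) 280 = -1680$)
$\frac{1}{94896 + p{\left(-267,a \right)}} = \frac{1}{94896 - 1680} = \frac{1}{93216}$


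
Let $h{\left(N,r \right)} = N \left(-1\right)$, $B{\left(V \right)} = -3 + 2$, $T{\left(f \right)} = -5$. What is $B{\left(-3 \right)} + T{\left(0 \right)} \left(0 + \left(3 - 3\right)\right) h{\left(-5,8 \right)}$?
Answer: $-1$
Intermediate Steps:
$B{\left(V \right)} = -1$
$h{\left(N,r \right)} = - N$
$B{\left(-3 \right)} + T{\left(0 \right)} \left(0 + \left(3 - 3\right)\right) h{\left(-5,8 \right)} = -1 + - 5 \left(0 + \left(3 - 3\right)\right) \left(\left(-1\right) \left(-5\right)\right) = -1 + - 5 \left(0 + \left(3 - 3\right)\right) 5 = -1 + - 5 \left(0 + 0\right) 5 = -1 + \left(-5\right) 0 \cdot 5 = -1 + 0 \cdot 5 = -1 + 0 = -1$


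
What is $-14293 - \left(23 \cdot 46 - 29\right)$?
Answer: $-15322$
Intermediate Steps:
$-14293 - \left(23 \cdot 46 - 29\right) = -14293 - \left(1058 - 29\right) = -14293 - 1029 = -15322$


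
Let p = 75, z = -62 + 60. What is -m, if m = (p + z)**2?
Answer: -5329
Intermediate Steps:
z = -2
m = 5329 (m = (75 - 2)**2 = 73**2 = 5329)
-m = -1*5329 = -5329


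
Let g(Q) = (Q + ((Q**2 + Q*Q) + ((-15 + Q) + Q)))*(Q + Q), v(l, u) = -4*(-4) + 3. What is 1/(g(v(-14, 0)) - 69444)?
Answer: -1/40412 ≈ -2.4745e-5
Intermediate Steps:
v(l, u) = 19 (v(l, u) = 16 + 3 = 19)
g(Q) = 2*Q*(-15 + 2*Q**2 + 3*Q) (g(Q) = (Q + ((Q**2 + Q**2) + (-15 + 2*Q)))*(2*Q) = (Q + (2*Q**2 + (-15 + 2*Q)))*(2*Q) = (Q + (-15 + 2*Q + 2*Q**2))*(2*Q) = (-15 + 2*Q**2 + 3*Q)*(2*Q) = 2*Q*(-15 + 2*Q**2 + 3*Q))
1/(g(v(-14, 0)) - 69444) = 1/(2*19*(-15 + 2*19**2 + 3*19) - 69444) = 1/(2*19*(-15 + 2*361 + 57) - 69444) = 1/(2*19*(-15 + 722 + 57) - 69444) = 1/(2*19*764 - 69444) = 1/(29032 - 69444) = 1/(-40412) = -1/40412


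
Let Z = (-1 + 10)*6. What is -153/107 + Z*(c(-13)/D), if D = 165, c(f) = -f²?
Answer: -333909/5885 ≈ -56.739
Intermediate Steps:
Z = 54 (Z = 9*6 = 54)
-153/107 + Z*(c(-13)/D) = -153/107 + 54*(-1*(-13)²/165) = -153*1/107 + 54*(-1*169*(1/165)) = -153/107 + 54*(-169*1/165) = -153/107 + 54*(-169/165) = -153/107 - 3042/55 = -333909/5885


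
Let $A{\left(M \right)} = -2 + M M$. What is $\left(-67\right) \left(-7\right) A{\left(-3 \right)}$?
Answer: $3283$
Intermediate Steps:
$A{\left(M \right)} = -2 + M^{2}$
$\left(-67\right) \left(-7\right) A{\left(-3 \right)} = \left(-67\right) \left(-7\right) \left(-2 + \left(-3\right)^{2}\right) = 469 \left(-2 + 9\right) = 469 \cdot 7 = 3283$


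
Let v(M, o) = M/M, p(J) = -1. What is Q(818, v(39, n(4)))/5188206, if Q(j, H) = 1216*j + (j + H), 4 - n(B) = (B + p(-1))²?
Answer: 995507/5188206 ≈ 0.19188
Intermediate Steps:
n(B) = 4 - (-1 + B)² (n(B) = 4 - (B - 1)² = 4 - (-1 + B)²)
v(M, o) = 1
Q(j, H) = H + 1217*j (Q(j, H) = 1216*j + (H + j) = H + 1217*j)
Q(818, v(39, n(4)))/5188206 = (1 + 1217*818)/5188206 = (1 + 995506)*(1/5188206) = 995507*(1/5188206) = 995507/5188206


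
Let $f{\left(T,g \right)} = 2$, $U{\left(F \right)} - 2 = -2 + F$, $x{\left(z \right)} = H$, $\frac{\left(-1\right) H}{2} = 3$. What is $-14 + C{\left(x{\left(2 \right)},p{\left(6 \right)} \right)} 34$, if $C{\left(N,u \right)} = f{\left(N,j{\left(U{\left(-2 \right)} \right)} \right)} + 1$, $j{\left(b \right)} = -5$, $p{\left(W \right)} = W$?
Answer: $88$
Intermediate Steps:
$H = -6$ ($H = \left(-2\right) 3 = -6$)
$x{\left(z \right)} = -6$
$U{\left(F \right)} = F$ ($U{\left(F \right)} = 2 + \left(-2 + F\right) = F$)
$C{\left(N,u \right)} = 3$ ($C{\left(N,u \right)} = 2 + 1 = 3$)
$-14 + C{\left(x{\left(2 \right)},p{\left(6 \right)} \right)} 34 = -14 + 3 \cdot 34 = -14 + 102 = 88$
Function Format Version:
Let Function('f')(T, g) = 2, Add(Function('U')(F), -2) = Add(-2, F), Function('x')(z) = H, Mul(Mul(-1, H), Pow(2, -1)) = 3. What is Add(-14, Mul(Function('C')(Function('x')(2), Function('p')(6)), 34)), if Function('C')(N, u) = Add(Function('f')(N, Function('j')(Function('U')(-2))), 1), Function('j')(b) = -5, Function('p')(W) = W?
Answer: 88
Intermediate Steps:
H = -6 (H = Mul(-2, 3) = -6)
Function('x')(z) = -6
Function('U')(F) = F (Function('U')(F) = Add(2, Add(-2, F)) = F)
Function('C')(N, u) = 3 (Function('C')(N, u) = Add(2, 1) = 3)
Add(-14, Mul(Function('C')(Function('x')(2), Function('p')(6)), 34)) = Add(-14, Mul(3, 34)) = Add(-14, 102) = 88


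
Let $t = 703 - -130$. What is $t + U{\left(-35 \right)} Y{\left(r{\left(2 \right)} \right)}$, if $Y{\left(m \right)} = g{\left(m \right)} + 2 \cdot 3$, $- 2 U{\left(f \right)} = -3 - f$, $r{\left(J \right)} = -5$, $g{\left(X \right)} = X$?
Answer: $817$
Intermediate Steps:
$U{\left(f \right)} = \frac{3}{2} + \frac{f}{2}$ ($U{\left(f \right)} = - \frac{-3 - f}{2} = \frac{3}{2} + \frac{f}{2}$)
$Y{\left(m \right)} = 6 + m$ ($Y{\left(m \right)} = m + 2 \cdot 3 = m + 6 = 6 + m$)
$t = 833$ ($t = 703 + 130 = 833$)
$t + U{\left(-35 \right)} Y{\left(r{\left(2 \right)} \right)} = 833 + \left(\frac{3}{2} + \frac{1}{2} \left(-35\right)\right) \left(6 - 5\right) = 833 + \left(\frac{3}{2} - \frac{35}{2}\right) 1 = 833 - 16 = 817$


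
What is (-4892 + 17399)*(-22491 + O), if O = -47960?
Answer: -881130657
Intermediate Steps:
(-4892 + 17399)*(-22491 + O) = (-4892 + 17399)*(-22491 - 47960) = 12507*(-70451) = -881130657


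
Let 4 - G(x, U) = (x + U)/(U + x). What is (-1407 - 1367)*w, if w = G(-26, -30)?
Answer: -8322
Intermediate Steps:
G(x, U) = 3 (G(x, U) = 4 - (x + U)/(U + x) = 4 - (U + x)/(U + x) = 4 - 1*1 = 4 - 1 = 3)
w = 3
(-1407 - 1367)*w = (-1407 - 1367)*3 = -2774*3 = -8322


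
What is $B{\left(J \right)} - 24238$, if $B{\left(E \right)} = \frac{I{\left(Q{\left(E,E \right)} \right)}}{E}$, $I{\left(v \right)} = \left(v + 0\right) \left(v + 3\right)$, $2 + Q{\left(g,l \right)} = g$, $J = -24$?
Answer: $- \frac{291155}{12} \approx -24263.0$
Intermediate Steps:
$Q{\left(g,l \right)} = -2 + g$
$I{\left(v \right)} = v \left(3 + v\right)$
$B{\left(E \right)} = \frac{\left(1 + E\right) \left(-2 + E\right)}{E}$ ($B{\left(E \right)} = \frac{\left(-2 + E\right) \left(3 + \left(-2 + E\right)\right)}{E} = \frac{\left(-2 + E\right) \left(1 + E\right)}{E} = \frac{\left(1 + E\right) \left(-2 + E\right)}{E}$)
$B{\left(J \right)} - 24238 = \left(-1 - 24 - \frac{2}{-24}\right) - 24238 = \left(-1 - 24 - - \frac{1}{12}\right) - 24238 = \left(-1 - 24 + \frac{1}{12}\right) - 24238 = - \frac{299}{12} - 24238 = - \frac{291155}{12}$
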